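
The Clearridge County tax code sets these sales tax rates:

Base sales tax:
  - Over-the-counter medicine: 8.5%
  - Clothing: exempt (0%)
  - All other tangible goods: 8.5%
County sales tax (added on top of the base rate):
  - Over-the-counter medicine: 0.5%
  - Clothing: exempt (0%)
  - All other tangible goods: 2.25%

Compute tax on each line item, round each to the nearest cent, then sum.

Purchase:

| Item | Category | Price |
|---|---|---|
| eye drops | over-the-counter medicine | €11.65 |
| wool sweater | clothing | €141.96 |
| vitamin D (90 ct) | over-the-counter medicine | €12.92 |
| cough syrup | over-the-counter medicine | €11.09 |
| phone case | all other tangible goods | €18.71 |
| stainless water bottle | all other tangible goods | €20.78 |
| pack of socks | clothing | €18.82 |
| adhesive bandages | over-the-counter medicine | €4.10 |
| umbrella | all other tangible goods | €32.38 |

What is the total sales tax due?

€11.30

Eye drops €11.65: over-the-counter medicine → 8.5% + 0.5% county = 9% → €1.05
Wool sweater €141.96: clothing → 0% + 0% county = 0% → €0.00
Vitamin D (90 ct) €12.92: over-the-counter medicine → 8.5% + 0.5% county = 9% → €1.16
Cough syrup €11.09: over-the-counter medicine → 8.5% + 0.5% county = 9% → €1.00
Phone case €18.71: all other tangible goods → 8.5% + 2.25% county = 10.75% → €2.01
Stainless water bottle €20.78: all other tangible goods → 8.5% + 2.25% county = 10.75% → €2.23
Pack of socks €18.82: clothing → 0% + 0% county = 0% → €0.00
Adhesive bandages €4.10: over-the-counter medicine → 8.5% + 0.5% county = 9% → €0.37
Umbrella €32.38: all other tangible goods → 8.5% + 2.25% county = 10.75% → €3.48
Total tax = €1.05 + €1.16 + €1.00 + €2.01 + €2.23 + €0.37 + €3.48 = €11.30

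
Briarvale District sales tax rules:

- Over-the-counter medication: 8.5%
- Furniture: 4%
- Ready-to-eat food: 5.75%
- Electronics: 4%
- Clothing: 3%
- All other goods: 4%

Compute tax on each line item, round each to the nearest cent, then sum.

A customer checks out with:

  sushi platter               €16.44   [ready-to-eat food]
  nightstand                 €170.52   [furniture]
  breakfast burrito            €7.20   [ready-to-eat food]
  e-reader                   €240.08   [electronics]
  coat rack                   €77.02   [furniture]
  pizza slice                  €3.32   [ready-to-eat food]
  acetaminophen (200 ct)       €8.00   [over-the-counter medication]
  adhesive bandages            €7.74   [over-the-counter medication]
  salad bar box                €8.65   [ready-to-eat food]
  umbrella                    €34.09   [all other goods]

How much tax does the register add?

€24.25

Sushi platter €16.44: ready-to-eat food → 5.75% → €0.95
Nightstand €170.52: furniture → 4% → €6.82
Breakfast burrito €7.20: ready-to-eat food → 5.75% → €0.41
E-reader €240.08: electronics → 4% → €9.60
Coat rack €77.02: furniture → 4% → €3.08
Pizza slice €3.32: ready-to-eat food → 5.75% → €0.19
Acetaminophen (200 ct) €8.00: over-the-counter medication → 8.5% → €0.68
Adhesive bandages €7.74: over-the-counter medication → 8.5% → €0.66
Salad bar box €8.65: ready-to-eat food → 5.75% → €0.50
Umbrella €34.09: all other goods → 4% → €1.36
Total tax = €0.95 + €6.82 + €0.41 + €9.60 + €3.08 + €0.19 + €0.68 + €0.66 + €0.50 + €1.36 = €24.25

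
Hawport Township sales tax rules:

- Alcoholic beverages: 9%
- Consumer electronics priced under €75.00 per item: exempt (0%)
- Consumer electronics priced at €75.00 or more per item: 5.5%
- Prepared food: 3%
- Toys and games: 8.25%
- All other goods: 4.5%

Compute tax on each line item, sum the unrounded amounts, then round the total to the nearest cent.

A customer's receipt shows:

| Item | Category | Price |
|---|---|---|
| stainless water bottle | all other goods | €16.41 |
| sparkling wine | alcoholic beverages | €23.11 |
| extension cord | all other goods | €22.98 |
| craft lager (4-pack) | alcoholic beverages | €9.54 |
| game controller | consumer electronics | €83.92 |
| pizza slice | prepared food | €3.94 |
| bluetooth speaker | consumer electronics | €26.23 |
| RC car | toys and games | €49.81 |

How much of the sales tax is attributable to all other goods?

€1.77

Stainless water bottle €16.41: all other goods → 4.5% → €0.73845
Extension cord €22.98: all other goods → 4.5% → €1.0341
Tax on all other goods: unrounded sum = €1.77255 → €1.77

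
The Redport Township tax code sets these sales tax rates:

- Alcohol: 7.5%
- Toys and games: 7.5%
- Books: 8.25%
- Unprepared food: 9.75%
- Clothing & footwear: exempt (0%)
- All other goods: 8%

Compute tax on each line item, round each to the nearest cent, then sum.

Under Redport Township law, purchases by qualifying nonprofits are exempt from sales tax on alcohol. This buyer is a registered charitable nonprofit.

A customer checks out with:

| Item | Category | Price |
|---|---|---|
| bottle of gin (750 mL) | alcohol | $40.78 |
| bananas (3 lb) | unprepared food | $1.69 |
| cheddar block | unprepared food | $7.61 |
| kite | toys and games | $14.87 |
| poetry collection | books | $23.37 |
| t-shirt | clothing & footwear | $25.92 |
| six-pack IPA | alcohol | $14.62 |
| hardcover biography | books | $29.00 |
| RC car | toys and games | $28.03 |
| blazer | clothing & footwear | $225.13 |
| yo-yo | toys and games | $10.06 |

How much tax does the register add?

Bottle of gin (750 mL) $40.78: alcohol, buyer-exempt → 0% → $0.00
Bananas (3 lb) $1.69: unprepared food → 9.75% → $0.16
Cheddar block $7.61: unprepared food → 9.75% → $0.74
Kite $14.87: toys and games → 7.5% → $1.12
Poetry collection $23.37: books → 8.25% → $1.93
T-shirt $25.92: clothing & footwear → 0% → $0.00
Six-pack IPA $14.62: alcohol, buyer-exempt → 0% → $0.00
Hardcover biography $29.00: books → 8.25% → $2.39
RC car $28.03: toys and games → 7.5% → $2.10
Blazer $225.13: clothing & footwear → 0% → $0.00
Yo-yo $10.06: toys and games → 7.5% → $0.75
Total tax = $0.16 + $0.74 + $1.12 + $1.93 + $2.39 + $2.10 + $0.75 = $9.19

$9.19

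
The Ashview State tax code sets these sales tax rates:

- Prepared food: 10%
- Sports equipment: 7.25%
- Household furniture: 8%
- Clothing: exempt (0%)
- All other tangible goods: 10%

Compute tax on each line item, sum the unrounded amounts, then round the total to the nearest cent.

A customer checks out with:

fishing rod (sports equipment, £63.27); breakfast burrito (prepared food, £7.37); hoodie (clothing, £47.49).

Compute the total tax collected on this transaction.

Fishing rod £63.27: sports equipment → 7.25% → £4.587075
Breakfast burrito £7.37: prepared food → 10% → £0.737
Hoodie £47.49: clothing → 0% → £0.00
Unrounded tax sum = £5.324075 → £5.32

£5.32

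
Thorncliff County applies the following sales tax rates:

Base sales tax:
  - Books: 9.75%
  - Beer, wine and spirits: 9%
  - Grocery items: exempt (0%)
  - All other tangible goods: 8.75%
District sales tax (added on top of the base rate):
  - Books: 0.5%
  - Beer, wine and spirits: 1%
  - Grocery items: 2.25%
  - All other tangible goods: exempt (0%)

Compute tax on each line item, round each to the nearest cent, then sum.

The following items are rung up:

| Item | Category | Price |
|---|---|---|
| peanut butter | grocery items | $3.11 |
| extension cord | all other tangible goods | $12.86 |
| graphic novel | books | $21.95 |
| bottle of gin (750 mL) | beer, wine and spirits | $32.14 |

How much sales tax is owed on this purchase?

$6.66

Peanut butter $3.11: grocery items → 0% + 2.25% district = 2.25% → $0.07
Extension cord $12.86: all other tangible goods → 8.75% + 0% district = 8.75% → $1.13
Graphic novel $21.95: books → 9.75% + 0.5% district = 10.25% → $2.25
Bottle of gin (750 mL) $32.14: beer, wine and spirits → 9% + 1% district = 10% → $3.21
Total tax = $0.07 + $1.13 + $2.25 + $3.21 = $6.66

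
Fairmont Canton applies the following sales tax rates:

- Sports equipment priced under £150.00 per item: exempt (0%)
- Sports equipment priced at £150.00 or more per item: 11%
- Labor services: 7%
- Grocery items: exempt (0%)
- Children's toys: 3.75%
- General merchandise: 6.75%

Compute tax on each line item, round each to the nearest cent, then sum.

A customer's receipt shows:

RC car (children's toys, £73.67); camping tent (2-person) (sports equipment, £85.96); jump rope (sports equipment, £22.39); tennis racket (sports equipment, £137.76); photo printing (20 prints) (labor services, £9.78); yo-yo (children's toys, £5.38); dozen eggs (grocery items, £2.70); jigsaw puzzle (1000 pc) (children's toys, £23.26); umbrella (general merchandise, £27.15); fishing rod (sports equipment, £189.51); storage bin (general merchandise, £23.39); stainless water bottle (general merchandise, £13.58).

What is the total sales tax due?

RC car £73.67: children's toys → 3.75% → £2.76
Camping tent (2-person) £85.96: sports equipment, under £150.00 → 0% → £0.00
Jump rope £22.39: sports equipment, under £150.00 → 0% → £0.00
Tennis racket £137.76: sports equipment, under £150.00 → 0% → £0.00
Photo printing (20 prints) £9.78: labor services → 7% → £0.68
Yo-yo £5.38: children's toys → 3.75% → £0.20
Dozen eggs £2.70: grocery items → 0% → £0.00
Jigsaw puzzle (1000 pc) £23.26: children's toys → 3.75% → £0.87
Umbrella £27.15: general merchandise → 6.75% → £1.83
Fishing rod £189.51: sports equipment, £150.00 or more → 11% → £20.85
Storage bin £23.39: general merchandise → 6.75% → £1.58
Stainless water bottle £13.58: general merchandise → 6.75% → £0.92
Total tax = £2.76 + £0.68 + £0.20 + £0.87 + £1.83 + £20.85 + £1.58 + £0.92 = £29.69

£29.69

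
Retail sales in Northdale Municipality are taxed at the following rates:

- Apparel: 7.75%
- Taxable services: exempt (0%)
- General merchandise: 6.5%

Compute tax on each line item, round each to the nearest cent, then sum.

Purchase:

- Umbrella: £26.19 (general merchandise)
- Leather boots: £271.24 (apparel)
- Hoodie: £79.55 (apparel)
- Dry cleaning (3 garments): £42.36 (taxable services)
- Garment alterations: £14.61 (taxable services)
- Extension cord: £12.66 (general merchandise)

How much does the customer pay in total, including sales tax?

£476.32

Umbrella £26.19: general merchandise → 6.5% → £1.70
Leather boots £271.24: apparel → 7.75% → £21.02
Hoodie £79.55: apparel → 7.75% → £6.17
Dry cleaning (3 garments) £42.36: taxable services → 0% → £0.00
Garment alterations £14.61: taxable services → 0% → £0.00
Extension cord £12.66: general merchandise → 6.5% → £0.82
Subtotal = £446.61; tax = £29.71; total due = £476.32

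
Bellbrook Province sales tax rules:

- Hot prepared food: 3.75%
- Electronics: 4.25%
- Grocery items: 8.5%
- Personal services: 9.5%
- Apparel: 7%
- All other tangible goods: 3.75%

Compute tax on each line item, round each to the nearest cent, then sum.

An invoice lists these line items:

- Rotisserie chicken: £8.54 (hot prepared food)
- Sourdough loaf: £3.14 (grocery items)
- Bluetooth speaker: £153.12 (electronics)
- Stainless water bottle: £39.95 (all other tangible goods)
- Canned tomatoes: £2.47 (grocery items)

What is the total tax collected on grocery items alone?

Sourdough loaf £3.14: grocery items → 8.5% → £0.27
Canned tomatoes £2.47: grocery items → 8.5% → £0.21
Tax on grocery items = £0.27 + £0.21 = £0.48

£0.48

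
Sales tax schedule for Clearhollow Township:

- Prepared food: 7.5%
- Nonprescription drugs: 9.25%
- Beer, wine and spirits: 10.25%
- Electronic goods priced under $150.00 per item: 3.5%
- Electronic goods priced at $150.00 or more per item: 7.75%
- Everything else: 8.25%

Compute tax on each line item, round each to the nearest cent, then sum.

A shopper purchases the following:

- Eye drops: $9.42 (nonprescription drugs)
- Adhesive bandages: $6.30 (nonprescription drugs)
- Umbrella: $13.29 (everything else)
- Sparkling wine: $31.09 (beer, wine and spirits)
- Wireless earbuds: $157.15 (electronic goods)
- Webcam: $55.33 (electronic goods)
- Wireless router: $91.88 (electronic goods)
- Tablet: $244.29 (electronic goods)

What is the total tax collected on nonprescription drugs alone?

$1.45

Eye drops $9.42: nonprescription drugs → 9.25% → $0.87
Adhesive bandages $6.30: nonprescription drugs → 9.25% → $0.58
Tax on nonprescription drugs = $0.87 + $0.58 = $1.45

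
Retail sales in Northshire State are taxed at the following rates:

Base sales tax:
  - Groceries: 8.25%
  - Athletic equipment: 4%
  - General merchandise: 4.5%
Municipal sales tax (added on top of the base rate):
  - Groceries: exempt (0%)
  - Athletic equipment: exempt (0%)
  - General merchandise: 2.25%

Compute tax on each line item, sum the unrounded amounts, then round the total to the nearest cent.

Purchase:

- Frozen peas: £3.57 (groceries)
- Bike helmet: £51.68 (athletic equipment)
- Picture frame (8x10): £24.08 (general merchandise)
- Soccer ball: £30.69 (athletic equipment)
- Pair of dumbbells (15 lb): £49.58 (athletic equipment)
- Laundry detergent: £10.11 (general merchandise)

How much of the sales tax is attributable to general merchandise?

£2.31

Picture frame (8x10) £24.08: general merchandise → 4.5% + 2.25% municipal = 6.75% → £1.6254
Laundry detergent £10.11: general merchandise → 4.5% + 2.25% municipal = 6.75% → £0.682425
Tax on general merchandise: unrounded sum = £2.307825 → £2.31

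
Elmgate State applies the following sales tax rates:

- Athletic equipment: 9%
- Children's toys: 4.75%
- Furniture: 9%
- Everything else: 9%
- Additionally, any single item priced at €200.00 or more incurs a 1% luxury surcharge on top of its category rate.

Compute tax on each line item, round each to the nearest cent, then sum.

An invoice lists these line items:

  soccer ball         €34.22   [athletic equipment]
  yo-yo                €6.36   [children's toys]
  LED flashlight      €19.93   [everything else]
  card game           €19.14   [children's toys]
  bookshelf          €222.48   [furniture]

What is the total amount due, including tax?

Soccer ball €34.22: athletic equipment → 9% → €3.08
Yo-yo €6.36: children's toys → 4.75% → €0.30
LED flashlight €19.93: everything else → 9% → €1.79
Card game €19.14: children's toys → 4.75% → €0.91
Bookshelf €222.48: furniture → 9% + 1% surcharge = 10% → €22.25
Subtotal = €302.13; tax = €28.33; total due = €330.46

€330.46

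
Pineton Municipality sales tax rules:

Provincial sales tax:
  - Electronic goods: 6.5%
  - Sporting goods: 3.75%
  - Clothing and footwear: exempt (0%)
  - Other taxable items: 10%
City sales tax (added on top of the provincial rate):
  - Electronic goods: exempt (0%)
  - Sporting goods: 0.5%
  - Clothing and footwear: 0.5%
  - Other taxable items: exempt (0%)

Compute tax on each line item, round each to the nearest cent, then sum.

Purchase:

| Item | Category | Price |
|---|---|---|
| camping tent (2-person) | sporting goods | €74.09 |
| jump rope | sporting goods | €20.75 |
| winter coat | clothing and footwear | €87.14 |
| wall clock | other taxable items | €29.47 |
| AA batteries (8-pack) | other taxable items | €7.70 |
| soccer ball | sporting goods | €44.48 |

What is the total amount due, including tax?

Camping tent (2-person) €74.09: sporting goods → 3.75% + 0.5% city = 4.25% → €3.15
Jump rope €20.75: sporting goods → 3.75% + 0.5% city = 4.25% → €0.88
Winter coat €87.14: clothing and footwear → 0% + 0.5% city = 0.5% → €0.44
Wall clock €29.47: other taxable items → 10% + 0% city = 10% → €2.95
AA batteries (8-pack) €7.70: other taxable items → 10% + 0% city = 10% → €0.77
Soccer ball €44.48: sporting goods → 3.75% + 0.5% city = 4.25% → €1.89
Subtotal = €263.63; tax = €10.08; total due = €273.71

€273.71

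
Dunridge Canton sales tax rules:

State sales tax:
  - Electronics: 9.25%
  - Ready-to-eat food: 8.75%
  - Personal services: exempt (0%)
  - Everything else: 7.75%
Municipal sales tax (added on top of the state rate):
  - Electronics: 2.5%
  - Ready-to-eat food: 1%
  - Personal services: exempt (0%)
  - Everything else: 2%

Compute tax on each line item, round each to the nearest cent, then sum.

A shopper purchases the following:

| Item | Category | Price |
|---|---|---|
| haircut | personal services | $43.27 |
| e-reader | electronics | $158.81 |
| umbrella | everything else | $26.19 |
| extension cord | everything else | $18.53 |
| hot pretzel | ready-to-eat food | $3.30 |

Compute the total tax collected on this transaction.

$23.34

Haircut $43.27: personal services → 0% + 0% municipal = 0% → $0.00
E-reader $158.81: electronics → 9.25% + 2.5% municipal = 11.75% → $18.66
Umbrella $26.19: everything else → 7.75% + 2% municipal = 9.75% → $2.55
Extension cord $18.53: everything else → 7.75% + 2% municipal = 9.75% → $1.81
Hot pretzel $3.30: ready-to-eat food → 8.75% + 1% municipal = 9.75% → $0.32
Total tax = $18.66 + $2.55 + $1.81 + $0.32 = $23.34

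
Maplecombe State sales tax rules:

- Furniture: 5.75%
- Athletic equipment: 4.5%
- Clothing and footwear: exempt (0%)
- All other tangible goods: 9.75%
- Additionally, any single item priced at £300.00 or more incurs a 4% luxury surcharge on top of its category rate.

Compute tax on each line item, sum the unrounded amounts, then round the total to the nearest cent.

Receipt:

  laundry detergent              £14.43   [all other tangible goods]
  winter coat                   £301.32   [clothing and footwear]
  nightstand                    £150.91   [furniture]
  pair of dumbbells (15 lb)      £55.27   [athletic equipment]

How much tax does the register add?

£24.62

Laundry detergent £14.43: all other tangible goods → 9.75% → £1.406925
Winter coat £301.32: clothing and footwear → 0% + 4% surcharge = 4% → £12.0528
Nightstand £150.91: furniture → 5.75% → £8.677325
Pair of dumbbells (15 lb) £55.27: athletic equipment → 4.5% → £2.48715
Unrounded tax sum = £24.6242 → £24.62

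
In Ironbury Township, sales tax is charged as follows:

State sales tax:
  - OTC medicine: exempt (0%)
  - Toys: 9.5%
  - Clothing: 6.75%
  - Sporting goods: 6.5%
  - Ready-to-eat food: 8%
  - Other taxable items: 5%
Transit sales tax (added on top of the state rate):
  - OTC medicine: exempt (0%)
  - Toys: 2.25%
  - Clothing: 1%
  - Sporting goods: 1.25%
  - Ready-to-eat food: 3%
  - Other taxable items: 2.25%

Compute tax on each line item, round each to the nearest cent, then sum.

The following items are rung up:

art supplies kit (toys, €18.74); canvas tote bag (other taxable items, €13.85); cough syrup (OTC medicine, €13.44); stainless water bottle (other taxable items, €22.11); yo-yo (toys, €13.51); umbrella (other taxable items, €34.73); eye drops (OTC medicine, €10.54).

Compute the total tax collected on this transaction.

€8.91

Art supplies kit €18.74: toys → 9.5% + 2.25% transit = 11.75% → €2.20
Canvas tote bag €13.85: other taxable items → 5% + 2.25% transit = 7.25% → €1.00
Cough syrup €13.44: OTC medicine → 0% + 0% transit = 0% → €0.00
Stainless water bottle €22.11: other taxable items → 5% + 2.25% transit = 7.25% → €1.60
Yo-yo €13.51: toys → 9.5% + 2.25% transit = 11.75% → €1.59
Umbrella €34.73: other taxable items → 5% + 2.25% transit = 7.25% → €2.52
Eye drops €10.54: OTC medicine → 0% + 0% transit = 0% → €0.00
Total tax = €2.20 + €1.00 + €1.60 + €1.59 + €2.52 = €8.91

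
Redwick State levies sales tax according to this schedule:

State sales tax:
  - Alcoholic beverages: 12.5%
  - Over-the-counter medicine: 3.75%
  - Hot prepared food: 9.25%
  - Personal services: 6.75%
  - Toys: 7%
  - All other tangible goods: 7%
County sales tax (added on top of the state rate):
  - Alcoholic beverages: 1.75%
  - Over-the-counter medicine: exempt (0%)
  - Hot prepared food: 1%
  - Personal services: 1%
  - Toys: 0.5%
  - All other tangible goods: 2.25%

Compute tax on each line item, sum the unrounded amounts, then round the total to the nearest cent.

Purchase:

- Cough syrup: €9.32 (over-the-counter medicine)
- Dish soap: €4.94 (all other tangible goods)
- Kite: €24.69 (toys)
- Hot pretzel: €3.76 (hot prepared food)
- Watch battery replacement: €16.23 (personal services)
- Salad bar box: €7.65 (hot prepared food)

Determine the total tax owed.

€5.09

Cough syrup €9.32: over-the-counter medicine → 3.75% + 0% county = 3.75% → €0.3495
Dish soap €4.94: all other tangible goods → 7% + 2.25% county = 9.25% → €0.45695
Kite €24.69: toys → 7% + 0.5% county = 7.5% → €1.85175
Hot pretzel €3.76: hot prepared food → 9.25% + 1% county = 10.25% → €0.3854
Watch battery replacement €16.23: personal services → 6.75% + 1% county = 7.75% → €1.257825
Salad bar box €7.65: hot prepared food → 9.25% + 1% county = 10.25% → €0.784125
Unrounded tax sum = €5.08555 → €5.09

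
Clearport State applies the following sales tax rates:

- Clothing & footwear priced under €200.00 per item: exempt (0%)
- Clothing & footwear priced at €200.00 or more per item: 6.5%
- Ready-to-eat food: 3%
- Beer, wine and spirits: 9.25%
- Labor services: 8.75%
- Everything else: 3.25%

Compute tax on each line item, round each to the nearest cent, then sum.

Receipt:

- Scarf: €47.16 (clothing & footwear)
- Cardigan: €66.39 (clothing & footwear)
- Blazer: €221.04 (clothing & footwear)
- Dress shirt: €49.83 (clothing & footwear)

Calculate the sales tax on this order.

€14.37

Scarf €47.16: clothing & footwear, under €200.00 → 0% → €0.00
Cardigan €66.39: clothing & footwear, under €200.00 → 0% → €0.00
Blazer €221.04: clothing & footwear, €200.00 or more → 6.5% → €14.37
Dress shirt €49.83: clothing & footwear, under €200.00 → 0% → €0.00
Total tax = €14.37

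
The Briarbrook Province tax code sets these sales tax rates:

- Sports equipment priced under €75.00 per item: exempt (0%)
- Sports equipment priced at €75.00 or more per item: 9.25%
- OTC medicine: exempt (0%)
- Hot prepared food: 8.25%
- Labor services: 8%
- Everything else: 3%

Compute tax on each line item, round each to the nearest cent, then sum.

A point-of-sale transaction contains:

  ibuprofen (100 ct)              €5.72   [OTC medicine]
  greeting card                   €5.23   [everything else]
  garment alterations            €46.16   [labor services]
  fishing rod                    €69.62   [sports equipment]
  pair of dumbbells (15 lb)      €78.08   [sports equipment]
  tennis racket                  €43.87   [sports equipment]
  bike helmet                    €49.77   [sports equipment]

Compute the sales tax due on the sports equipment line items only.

€7.22

Fishing rod €69.62: sports equipment, under €75.00 → 0% → €0.00
Pair of dumbbells (15 lb) €78.08: sports equipment, €75.00 or more → 9.25% → €7.22
Tennis racket €43.87: sports equipment, under €75.00 → 0% → €0.00
Bike helmet €49.77: sports equipment, under €75.00 → 0% → €0.00
Tax on sports equipment = €0.00 + €7.22 + €0.00 + €0.00 = €7.22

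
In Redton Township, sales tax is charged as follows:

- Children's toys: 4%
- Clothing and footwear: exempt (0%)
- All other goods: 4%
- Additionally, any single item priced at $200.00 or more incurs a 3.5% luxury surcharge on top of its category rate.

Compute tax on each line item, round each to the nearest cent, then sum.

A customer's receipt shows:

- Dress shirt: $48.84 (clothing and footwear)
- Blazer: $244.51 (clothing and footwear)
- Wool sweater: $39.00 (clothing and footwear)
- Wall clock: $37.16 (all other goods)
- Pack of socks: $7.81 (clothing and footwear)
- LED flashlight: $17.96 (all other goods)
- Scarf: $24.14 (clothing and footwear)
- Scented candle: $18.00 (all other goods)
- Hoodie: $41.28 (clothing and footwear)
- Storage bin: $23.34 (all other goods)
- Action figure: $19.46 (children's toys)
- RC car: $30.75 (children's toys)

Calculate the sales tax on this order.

$14.43

Dress shirt $48.84: clothing and footwear → 0% → $0.00
Blazer $244.51: clothing and footwear → 0% + 3.5% surcharge = 3.5% → $8.56
Wool sweater $39.00: clothing and footwear → 0% → $0.00
Wall clock $37.16: all other goods → 4% → $1.49
Pack of socks $7.81: clothing and footwear → 0% → $0.00
LED flashlight $17.96: all other goods → 4% → $0.72
Scarf $24.14: clothing and footwear → 0% → $0.00
Scented candle $18.00: all other goods → 4% → $0.72
Hoodie $41.28: clothing and footwear → 0% → $0.00
Storage bin $23.34: all other goods → 4% → $0.93
Action figure $19.46: children's toys → 4% → $0.78
RC car $30.75: children's toys → 4% → $1.23
Total tax = $8.56 + $1.49 + $0.72 + $0.72 + $0.93 + $0.78 + $1.23 = $14.43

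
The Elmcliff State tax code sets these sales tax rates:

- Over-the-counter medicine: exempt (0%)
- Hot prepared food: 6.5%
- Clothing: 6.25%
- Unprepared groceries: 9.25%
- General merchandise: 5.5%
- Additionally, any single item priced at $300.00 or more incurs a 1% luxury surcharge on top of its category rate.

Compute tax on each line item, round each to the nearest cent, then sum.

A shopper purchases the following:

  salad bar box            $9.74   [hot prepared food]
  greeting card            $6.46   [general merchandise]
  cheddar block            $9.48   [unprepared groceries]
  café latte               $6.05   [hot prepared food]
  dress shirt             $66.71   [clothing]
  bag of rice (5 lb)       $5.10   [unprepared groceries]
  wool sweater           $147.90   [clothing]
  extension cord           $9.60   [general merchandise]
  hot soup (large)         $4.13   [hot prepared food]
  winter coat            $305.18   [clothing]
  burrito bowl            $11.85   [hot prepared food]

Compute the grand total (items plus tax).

$622.04

Salad bar box $9.74: hot prepared food → 6.5% → $0.63
Greeting card $6.46: general merchandise → 5.5% → $0.36
Cheddar block $9.48: unprepared groceries → 9.25% → $0.88
Café latte $6.05: hot prepared food → 6.5% → $0.39
Dress shirt $66.71: clothing → 6.25% → $4.17
Bag of rice (5 lb) $5.10: unprepared groceries → 9.25% → $0.47
Wool sweater $147.90: clothing → 6.25% → $9.24
Extension cord $9.60: general merchandise → 5.5% → $0.53
Hot soup (large) $4.13: hot prepared food → 6.5% → $0.27
Winter coat $305.18: clothing → 6.25% + 1% surcharge = 7.25% → $22.13
Burrito bowl $11.85: hot prepared food → 6.5% → $0.77
Subtotal = $582.20; tax = $39.84; total due = $622.04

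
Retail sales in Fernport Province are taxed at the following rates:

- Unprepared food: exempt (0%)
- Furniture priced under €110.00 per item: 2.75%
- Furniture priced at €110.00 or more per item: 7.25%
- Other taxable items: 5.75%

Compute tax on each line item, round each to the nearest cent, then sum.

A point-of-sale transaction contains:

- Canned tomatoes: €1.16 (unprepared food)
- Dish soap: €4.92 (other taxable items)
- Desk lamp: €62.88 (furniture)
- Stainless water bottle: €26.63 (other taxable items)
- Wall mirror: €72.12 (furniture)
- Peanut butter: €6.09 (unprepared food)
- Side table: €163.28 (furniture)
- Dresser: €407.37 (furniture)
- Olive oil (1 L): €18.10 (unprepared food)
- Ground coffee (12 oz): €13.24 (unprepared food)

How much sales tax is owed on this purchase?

Canned tomatoes €1.16: unprepared food → 0% → €0.00
Dish soap €4.92: other taxable items → 5.75% → €0.28
Desk lamp €62.88: furniture, under €110.00 → 2.75% → €1.73
Stainless water bottle €26.63: other taxable items → 5.75% → €1.53
Wall mirror €72.12: furniture, under €110.00 → 2.75% → €1.98
Peanut butter €6.09: unprepared food → 0% → €0.00
Side table €163.28: furniture, €110.00 or more → 7.25% → €11.84
Dresser €407.37: furniture, €110.00 or more → 7.25% → €29.53
Olive oil (1 L) €18.10: unprepared food → 0% → €0.00
Ground coffee (12 oz) €13.24: unprepared food → 0% → €0.00
Total tax = €0.28 + €1.73 + €1.53 + €1.98 + €11.84 + €29.53 = €46.89

€46.89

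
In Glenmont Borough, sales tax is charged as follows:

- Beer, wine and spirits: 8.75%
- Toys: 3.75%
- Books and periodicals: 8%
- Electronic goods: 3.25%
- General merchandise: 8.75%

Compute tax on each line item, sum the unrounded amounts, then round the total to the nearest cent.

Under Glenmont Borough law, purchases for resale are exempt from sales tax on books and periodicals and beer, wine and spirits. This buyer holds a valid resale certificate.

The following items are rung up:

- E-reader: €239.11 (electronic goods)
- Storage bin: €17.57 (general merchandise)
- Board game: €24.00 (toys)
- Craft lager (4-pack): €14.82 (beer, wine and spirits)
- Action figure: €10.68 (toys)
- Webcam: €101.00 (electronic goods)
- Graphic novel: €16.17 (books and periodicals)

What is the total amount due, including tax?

€437.24

E-reader €239.11: electronic goods → 3.25% → €7.771075
Storage bin €17.57: general merchandise → 8.75% → €1.537375
Board game €24.00: toys → 3.75% → €0.90
Craft lager (4-pack) €14.82: beer, wine and spirits, buyer-exempt → 0% → €0.00
Action figure €10.68: toys → 3.75% → €0.4005
Webcam €101.00: electronic goods → 3.25% → €3.2825
Graphic novel €16.17: books and periodicals, buyer-exempt → 0% → €0.00
Subtotal = €423.35; unrounded tax = €13.89145 → €13.89; total due = €437.24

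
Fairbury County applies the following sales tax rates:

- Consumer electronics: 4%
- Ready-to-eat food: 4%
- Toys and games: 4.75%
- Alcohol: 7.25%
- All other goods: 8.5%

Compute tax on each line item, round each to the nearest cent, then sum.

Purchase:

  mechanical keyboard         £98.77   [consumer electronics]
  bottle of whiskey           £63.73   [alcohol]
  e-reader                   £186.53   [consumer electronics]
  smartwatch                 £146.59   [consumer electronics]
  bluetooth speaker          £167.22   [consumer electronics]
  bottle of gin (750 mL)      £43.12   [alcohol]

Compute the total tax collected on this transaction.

£31.71

Mechanical keyboard £98.77: consumer electronics → 4% → £3.95
Bottle of whiskey £63.73: alcohol → 7.25% → £4.62
E-reader £186.53: consumer electronics → 4% → £7.46
Smartwatch £146.59: consumer electronics → 4% → £5.86
Bluetooth speaker £167.22: consumer electronics → 4% → £6.69
Bottle of gin (750 mL) £43.12: alcohol → 7.25% → £3.13
Total tax = £3.95 + £4.62 + £7.46 + £5.86 + £6.69 + £3.13 = £31.71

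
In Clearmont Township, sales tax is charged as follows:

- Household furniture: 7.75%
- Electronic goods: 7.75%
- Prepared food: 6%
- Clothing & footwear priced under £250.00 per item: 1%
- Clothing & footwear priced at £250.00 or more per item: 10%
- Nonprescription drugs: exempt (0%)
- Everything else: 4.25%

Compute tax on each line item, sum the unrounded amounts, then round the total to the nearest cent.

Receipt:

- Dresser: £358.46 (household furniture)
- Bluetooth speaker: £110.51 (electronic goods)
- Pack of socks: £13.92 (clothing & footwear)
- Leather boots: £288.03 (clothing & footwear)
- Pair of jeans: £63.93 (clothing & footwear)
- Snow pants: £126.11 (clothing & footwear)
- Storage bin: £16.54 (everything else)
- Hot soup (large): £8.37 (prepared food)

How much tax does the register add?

£68.39

Dresser £358.46: household furniture → 7.75% → £27.78065
Bluetooth speaker £110.51: electronic goods → 7.75% → £8.564525
Pack of socks £13.92: clothing & footwear, under £250.00 → 1% → £0.1392
Leather boots £288.03: clothing & footwear, £250.00 or more → 10% → £28.803
Pair of jeans £63.93: clothing & footwear, under £250.00 → 1% → £0.6393
Snow pants £126.11: clothing & footwear, under £250.00 → 1% → £1.2611
Storage bin £16.54: everything else → 4.25% → £0.70295
Hot soup (large) £8.37: prepared food → 6% → £0.5022
Unrounded tax sum = £68.392925 → £68.39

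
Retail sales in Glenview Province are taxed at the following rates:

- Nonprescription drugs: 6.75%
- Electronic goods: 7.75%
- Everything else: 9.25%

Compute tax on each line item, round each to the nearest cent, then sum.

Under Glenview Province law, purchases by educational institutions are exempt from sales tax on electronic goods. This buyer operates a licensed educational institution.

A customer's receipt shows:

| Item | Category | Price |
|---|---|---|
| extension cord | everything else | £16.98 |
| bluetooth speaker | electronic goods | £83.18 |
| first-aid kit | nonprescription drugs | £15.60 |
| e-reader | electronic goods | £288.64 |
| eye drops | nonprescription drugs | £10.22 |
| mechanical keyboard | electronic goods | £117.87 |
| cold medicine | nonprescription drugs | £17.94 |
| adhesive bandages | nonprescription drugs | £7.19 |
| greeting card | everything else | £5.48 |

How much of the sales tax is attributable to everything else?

Extension cord £16.98: everything else → 9.25% → £1.57
Greeting card £5.48: everything else → 9.25% → £0.51
Tax on everything else = £1.57 + £0.51 = £2.08

£2.08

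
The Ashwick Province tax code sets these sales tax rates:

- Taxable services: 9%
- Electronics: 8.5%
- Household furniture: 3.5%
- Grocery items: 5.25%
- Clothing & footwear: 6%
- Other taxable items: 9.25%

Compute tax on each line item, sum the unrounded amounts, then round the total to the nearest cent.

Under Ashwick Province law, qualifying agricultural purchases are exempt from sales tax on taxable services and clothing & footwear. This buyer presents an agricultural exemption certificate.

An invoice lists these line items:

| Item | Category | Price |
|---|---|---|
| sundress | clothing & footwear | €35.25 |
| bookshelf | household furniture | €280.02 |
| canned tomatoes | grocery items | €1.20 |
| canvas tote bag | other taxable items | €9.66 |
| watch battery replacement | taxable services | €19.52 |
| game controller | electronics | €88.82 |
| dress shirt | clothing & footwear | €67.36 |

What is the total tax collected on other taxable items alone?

Canvas tote bag €9.66: other taxable items → 9.25% → €0.89355
Tax on other taxable items: unrounded sum = €0.89355 → €0.89

€0.89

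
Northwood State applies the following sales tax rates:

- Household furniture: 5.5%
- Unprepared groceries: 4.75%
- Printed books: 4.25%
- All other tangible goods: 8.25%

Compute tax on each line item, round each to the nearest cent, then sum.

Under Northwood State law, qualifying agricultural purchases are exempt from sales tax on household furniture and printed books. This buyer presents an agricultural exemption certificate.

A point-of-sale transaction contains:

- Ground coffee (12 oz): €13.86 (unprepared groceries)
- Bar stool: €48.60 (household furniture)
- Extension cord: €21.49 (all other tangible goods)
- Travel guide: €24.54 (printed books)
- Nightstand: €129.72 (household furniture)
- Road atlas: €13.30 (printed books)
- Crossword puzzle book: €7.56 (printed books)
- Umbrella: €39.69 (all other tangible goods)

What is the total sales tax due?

€5.70

Ground coffee (12 oz) €13.86: unprepared groceries → 4.75% → €0.66
Bar stool €48.60: household furniture, buyer-exempt → 0% → €0.00
Extension cord €21.49: all other tangible goods → 8.25% → €1.77
Travel guide €24.54: printed books, buyer-exempt → 0% → €0.00
Nightstand €129.72: household furniture, buyer-exempt → 0% → €0.00
Road atlas €13.30: printed books, buyer-exempt → 0% → €0.00
Crossword puzzle book €7.56: printed books, buyer-exempt → 0% → €0.00
Umbrella €39.69: all other tangible goods → 8.25% → €3.27
Total tax = €0.66 + €1.77 + €3.27 = €5.70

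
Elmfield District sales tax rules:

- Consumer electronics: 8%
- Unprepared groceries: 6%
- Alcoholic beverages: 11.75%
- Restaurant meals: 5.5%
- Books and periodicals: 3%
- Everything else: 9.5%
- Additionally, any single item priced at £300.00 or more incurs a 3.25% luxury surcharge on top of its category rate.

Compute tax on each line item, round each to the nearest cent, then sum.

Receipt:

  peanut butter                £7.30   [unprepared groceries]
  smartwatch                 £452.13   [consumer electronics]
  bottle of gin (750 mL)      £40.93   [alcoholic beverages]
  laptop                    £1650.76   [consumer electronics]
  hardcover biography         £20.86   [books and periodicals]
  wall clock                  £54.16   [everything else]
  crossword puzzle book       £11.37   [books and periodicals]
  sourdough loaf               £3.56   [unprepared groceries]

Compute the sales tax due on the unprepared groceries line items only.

£0.65

Peanut butter £7.30: unprepared groceries → 6% → £0.44
Sourdough loaf £3.56: unprepared groceries → 6% → £0.21
Tax on unprepared groceries = £0.44 + £0.21 = £0.65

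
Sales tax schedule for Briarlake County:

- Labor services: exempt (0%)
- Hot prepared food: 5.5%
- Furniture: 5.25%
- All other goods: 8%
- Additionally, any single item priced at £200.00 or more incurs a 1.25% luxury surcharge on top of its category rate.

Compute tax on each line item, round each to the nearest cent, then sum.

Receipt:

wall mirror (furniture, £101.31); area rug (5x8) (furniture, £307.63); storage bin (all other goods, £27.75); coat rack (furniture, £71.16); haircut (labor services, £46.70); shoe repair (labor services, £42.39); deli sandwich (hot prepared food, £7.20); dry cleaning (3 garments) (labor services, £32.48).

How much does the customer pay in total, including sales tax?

£668.30

Wall mirror £101.31: furniture → 5.25% → £5.32
Area rug (5x8) £307.63: furniture → 5.25% + 1.25% surcharge = 6.5% → £20.00
Storage bin £27.75: all other goods → 8% → £2.22
Coat rack £71.16: furniture → 5.25% → £3.74
Haircut £46.70: labor services → 0% → £0.00
Shoe repair £42.39: labor services → 0% → £0.00
Deli sandwich £7.20: hot prepared food → 5.5% → £0.40
Dry cleaning (3 garments) £32.48: labor services → 0% → £0.00
Subtotal = £636.62; tax = £31.68; total due = £668.30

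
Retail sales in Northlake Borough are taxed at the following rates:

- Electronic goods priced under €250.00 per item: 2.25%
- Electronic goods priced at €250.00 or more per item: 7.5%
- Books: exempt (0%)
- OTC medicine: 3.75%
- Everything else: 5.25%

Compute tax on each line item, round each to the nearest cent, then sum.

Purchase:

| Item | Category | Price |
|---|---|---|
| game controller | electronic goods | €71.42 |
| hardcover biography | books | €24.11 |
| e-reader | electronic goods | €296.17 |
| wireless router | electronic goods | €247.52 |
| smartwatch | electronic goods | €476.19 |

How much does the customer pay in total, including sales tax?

€1180.51

Game controller €71.42: electronic goods, under €250.00 → 2.25% → €1.61
Hardcover biography €24.11: books → 0% → €0.00
E-reader €296.17: electronic goods, €250.00 or more → 7.5% → €22.21
Wireless router €247.52: electronic goods, under €250.00 → 2.25% → €5.57
Smartwatch €476.19: electronic goods, €250.00 or more → 7.5% → €35.71
Subtotal = €1115.41; tax = €65.10; total due = €1180.51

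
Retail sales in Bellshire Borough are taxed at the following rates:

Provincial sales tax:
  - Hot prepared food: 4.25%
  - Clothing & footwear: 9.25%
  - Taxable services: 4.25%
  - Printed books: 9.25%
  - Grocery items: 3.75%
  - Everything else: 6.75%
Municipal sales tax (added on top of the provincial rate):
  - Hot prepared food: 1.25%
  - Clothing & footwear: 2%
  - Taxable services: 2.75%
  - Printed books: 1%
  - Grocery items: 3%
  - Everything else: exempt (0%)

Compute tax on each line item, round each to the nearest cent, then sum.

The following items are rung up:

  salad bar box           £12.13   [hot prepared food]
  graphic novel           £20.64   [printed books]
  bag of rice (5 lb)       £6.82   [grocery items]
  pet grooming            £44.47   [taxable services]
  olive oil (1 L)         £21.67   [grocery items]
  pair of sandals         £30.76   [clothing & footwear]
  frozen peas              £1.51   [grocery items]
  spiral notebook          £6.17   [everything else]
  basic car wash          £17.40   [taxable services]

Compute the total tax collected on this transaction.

£13.02

Salad bar box £12.13: hot prepared food → 4.25% + 1.25% municipal = 5.5% → £0.67
Graphic novel £20.64: printed books → 9.25% + 1% municipal = 10.25% → £2.12
Bag of rice (5 lb) £6.82: grocery items → 3.75% + 3% municipal = 6.75% → £0.46
Pet grooming £44.47: taxable services → 4.25% + 2.75% municipal = 7% → £3.11
Olive oil (1 L) £21.67: grocery items → 3.75% + 3% municipal = 6.75% → £1.46
Pair of sandals £30.76: clothing & footwear → 9.25% + 2% municipal = 11.25% → £3.46
Frozen peas £1.51: grocery items → 3.75% + 3% municipal = 6.75% → £0.10
Spiral notebook £6.17: everything else → 6.75% + 0% municipal = 6.75% → £0.42
Basic car wash £17.40: taxable services → 4.25% + 2.75% municipal = 7% → £1.22
Total tax = £0.67 + £2.12 + £0.46 + £3.11 + £1.46 + £3.46 + £0.10 + £0.42 + £1.22 = £13.02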